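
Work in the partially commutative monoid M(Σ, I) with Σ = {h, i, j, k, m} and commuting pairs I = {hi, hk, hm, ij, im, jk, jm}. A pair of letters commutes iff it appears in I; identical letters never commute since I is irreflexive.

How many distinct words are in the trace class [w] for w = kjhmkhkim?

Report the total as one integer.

drop 0:k onto floor
drop 1:j onto floor
drop 2:h onto {1:j}
drop 3:m onto {0:k}
drop 4:k onto {3:m}
drop 5:h onto {2:h}
drop 6:k onto {4:k}
drop 7:i onto {6:k}
drop 8:m onto {6:k}
ground layer = {0:k, 1:j}
drop-orders for the pieces not yet dropped (sum over which currently-grounded one goes next):
  1 to go: {5} 1  {7} 1  {8} 1
  2 to go: {2,5} 1  {5,7} 2  {5,8} 2  {7,8} 2
  3 to go: {1,2,5} 1  {2,5,7} 3  {2,5,8} 3  {5,7,8} 6  {6,7,8} 2
  4 to go: {1,2,5,7} 4  {1,2,5,8} 4  {2,5,7,8} 12  {4,6,7,8} 2  {5,6,7,8} 8
  5 to go: {1,2,5,7,8} 20  {2,5,6,7,8} 20  {3,4,6,7,8} 2  {4,5,6,7,8} 10
  6 to go: {0,3,4,6,7,8} 2  {1,2,5,6,7,8} 40  {2,4,5,6,7,8} 30  {3,4,5,6,7,8} 12
  7 to go: {0,3,4,5,6,7,8} 14  {1,2,4,5,6,7,8} 70  {2,3,4,5,6,7,8} 42
  if 0:k drops first: 112 orders
  if 1:j drops first: 56 orders
heap linearizations: 168

168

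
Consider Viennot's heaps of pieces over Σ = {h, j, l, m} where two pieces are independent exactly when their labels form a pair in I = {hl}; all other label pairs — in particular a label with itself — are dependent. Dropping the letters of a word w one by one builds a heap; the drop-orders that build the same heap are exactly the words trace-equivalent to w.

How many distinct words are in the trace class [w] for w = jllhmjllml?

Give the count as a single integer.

3

0(j) covers ∅
1(l) covers 0:j
2(l) covers 1:l
3(h) covers 0:j
4(m) covers 2:l, 3:h
5(j) covers 4:m
6(l) covers 5:j
7(l) covers 6:l
8(m) covers 7:l
9(l) covers 8:m
floor of heap: 0:j
completions by unplaced set U, small U first (add the entries for U minus each lowest piece of U):
  |U|=1: {9}:1
  |U|=2: {8,9}:1
  |U|=3: {7,8,9}:1
  |U|=4: {6,7,8,9}:1
  |U|=5: {5,6,7,8,9}:1
  |U|=6: {4,5,6,7,8,9}:1
  |U|=7: {2,4,5,6,7,8,9}:1  {3,4,5,6,7,8,9}:1
  |U|=8: {1,2,4,5,6,7,8,9}:1  {2,3,4,5,6,7,8,9}:2
  start at 0(j): 3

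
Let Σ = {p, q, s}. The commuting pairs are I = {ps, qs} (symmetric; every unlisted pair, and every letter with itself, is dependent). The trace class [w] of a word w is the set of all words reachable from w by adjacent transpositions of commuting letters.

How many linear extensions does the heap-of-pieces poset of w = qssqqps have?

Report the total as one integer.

#0=q has no predecessor
#1=s has no predecessor
#2=s depends on [1:s]
#3=q depends on [0:q]
#4=q depends on [3:q]
#5=p depends on [4:q]
#6=s depends on [2:s]
sources: [0:q, 1:s]
N(rest) = Σ N(rest − s) over sources s of rest; N(one piece) = 1:
  size 1 → [5]=1  [6]=1
  size 2 → [2,6]=1  [4,5]=1  [5,6]=2
  size 3 → [1,2,6]=1  [2,5,6]=3  [3,4,5]=1  [4,5,6]=3
  size 4 → [0,3,4,5]=1  [1,2,5,6]=4  [2,4,5,6]=6  [3,4,5,6]=4
  size 5 → [0,3,4,5,6]=5  [1,2,4,5,6]=10  [2,3,4,5,6]=10
  first=0(q) contributes 20
  first=1(s) contributes 15
|[w]| = 35

35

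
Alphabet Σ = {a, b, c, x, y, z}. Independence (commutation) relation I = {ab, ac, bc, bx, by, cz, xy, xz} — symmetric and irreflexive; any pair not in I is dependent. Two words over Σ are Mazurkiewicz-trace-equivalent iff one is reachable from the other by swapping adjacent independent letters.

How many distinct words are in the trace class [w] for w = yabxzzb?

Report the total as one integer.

13

0(y) covers ∅
1(a) covers 0:y
2(b) covers ∅
3(x) covers 1:a
4(z) covers 1:a, 2:b
5(z) covers 4:z
6(b) covers 5:z
floor of heap: 0:y, 2:b
completions by unplaced set U, small U first (add the entries for U minus each lowest piece of U):
  |U|=1: {3}:1  {6}:1
  |U|=2: {3,6}:2  {5,6}:1
  |U|=3: {3,5,6}:3  {4,5,6}:1
  |U|=4: {2,4,5,6}:1  {3,4,5,6}:4
  |U|=5: {1,3,4,5,6}:4  {2,3,4,5,6}:5
  start at 0(y): 9
  start at 2(b): 4
sum over floor = 13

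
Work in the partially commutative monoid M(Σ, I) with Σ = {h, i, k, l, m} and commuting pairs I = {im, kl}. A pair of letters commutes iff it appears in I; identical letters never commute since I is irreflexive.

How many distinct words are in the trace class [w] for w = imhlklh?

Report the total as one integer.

piece 0:i — minimal
piece 1:m — minimal
piece 2:h rests on {0:i, 1:m}
piece 3:l rests on {2:h}
piece 4:k rests on {2:h}
piece 5:l rests on {3:l}
piece 6:h rests on {4:k, 5:l}
minimal pieces: {0:i, 1:m}
ways to finish when only these pieces remain (= sum over removing one remaining piece with nothing left below it):
  1 left: {6}→1
  2 left: {4,6}→1  {5,6}→1
  3 left: {3,5,6}→1  {4,5,6}→2
  4 left: {3,4,5,6}→3
  5 left: {2,3,4,5,6}→3
  placing 0:i first → 3 extensions
  placing 1:m first → 3 extensions
total linear extensions = 6

6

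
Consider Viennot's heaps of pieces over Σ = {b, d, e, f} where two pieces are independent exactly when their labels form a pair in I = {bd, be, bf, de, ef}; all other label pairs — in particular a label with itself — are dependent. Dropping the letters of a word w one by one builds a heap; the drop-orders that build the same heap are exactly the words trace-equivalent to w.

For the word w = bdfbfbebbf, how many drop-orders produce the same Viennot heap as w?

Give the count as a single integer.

0(b) covers ∅
1(d) covers ∅
2(f) covers 1:d
3(b) covers 0:b
4(f) covers 2:f
5(b) covers 3:b
6(e) covers ∅
7(b) covers 5:b
8(b) covers 7:b
9(f) covers 4:f
floor of heap: 0:b, 1:d, 6:e
completions by unplaced set U, small U first (add the entries for U minus each lowest piece of U):
  |U|=1: {6}:1  {8}:1  {9}:1
  |U|=2: {4,9}:1  {6,8}:2  {6,9}:2  {7,8}:1  {8,9}:2
  |U|=3: {2,4,9}:1  {4,6,9}:3  {4,8,9}:3  {5,7,8}:1  {6,7,8}:3  {6,8,9}:6  {7,8,9}:3
  |U|=4: {1,2,4,9}:1  {2,4,6,9}:4  {2,4,8,9}:4  {3,5,7,8}:1  {4,6,8,9}:12  {4,7,8,9}:6  {5,6,7,8}:4  {5,7,8,9}:4  {6,7,8,9}:12
  |U|=5: {0,3,5,7,8}:1  {1,2,4,6,9}:5  {1,2,4,8,9}:5  {2,4,6,8,9}:20  {2,4,7,8,9}:10  {3,5,6,7,8}:5  {3,5,7,8,9}:5  {4,5,7,8,9}:10  {4,6,7,8,9}:30  {5,6,7,8,9}:20
  |U|=6: {0,3,5,6,7,8}:6  {0,3,5,7,8,9}:6  {1,2,4,6,8,9}:30  {1,2,4,7,8,9}:15  {2,4,5,7,8,9}:20  {2,4,6,7,8,9}:60  {3,4,5,7,8,9}:15  {3,5,6,7,8,9}:30  {4,5,6,7,8,9}:60
  |U|=7: {0,3,4,5,7,8,9}:21  {0,3,5,6,7,8,9}:42  {1,2,4,5,7,8,9}:35  {1,2,4,6,7,8,9}:105  {2,3,4,5,7,8,9}:35  {2,4,5,6,7,8,9}:140  {3,4,5,6,7,8,9}:105
  |U|=8: {0,2,3,4,5,7,8,9}:56  {0,3,4,5,6,7,8,9}:168  {1,2,3,4,5,7,8,9}:70  {1,2,4,5,6,7,8,9}:280  {2,3,4,5,6,7,8,9}:280
  start at 0(b): 630
  start at 1(d): 504
  start at 6(e): 126
sum over floor = 1260

1260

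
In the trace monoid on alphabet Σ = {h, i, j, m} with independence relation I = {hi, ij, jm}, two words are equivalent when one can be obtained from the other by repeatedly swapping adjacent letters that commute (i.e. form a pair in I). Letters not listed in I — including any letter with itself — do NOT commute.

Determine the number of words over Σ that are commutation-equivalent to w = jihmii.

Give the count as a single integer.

#0=j has no predecessor
#1=i has no predecessor
#2=h depends on [0:j]
#3=m depends on [1:i, 2:h]
#4=i depends on [3:m]
#5=i depends on [4:i]
sources: [0:j, 1:i]
N(rest) = Σ N(rest − s) over sources s of rest; N(one piece) = 1:
  size 1 → [5]=1
  size 2 → [4,5]=1
  size 3 → [3,4,5]=1
  size 4 → [1,3,4,5]=1  [2,3,4,5]=1
  first=0(j) contributes 2
  first=1(i) contributes 1
|[w]| = 3

3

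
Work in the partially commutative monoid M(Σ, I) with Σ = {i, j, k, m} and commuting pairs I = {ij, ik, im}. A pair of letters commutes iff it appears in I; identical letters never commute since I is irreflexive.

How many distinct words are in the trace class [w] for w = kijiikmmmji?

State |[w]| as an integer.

330

piece 0:k — minimal
piece 1:i — minimal
piece 2:j rests on {0:k}
piece 3:i rests on {1:i}
piece 4:i rests on {3:i}
piece 5:k rests on {2:j}
piece 6:m rests on {5:k}
piece 7:m rests on {6:m}
piece 8:m rests on {7:m}
piece 9:j rests on {8:m}
piece 10:i rests on {4:i}
minimal pieces: {0:k, 1:i}
ways to finish when only these pieces remain (= sum over removing one remaining piece with nothing left below it):
  1 left: {9}→1  {10}→1
  2 left: {4,10}→1  {8,9}→1  {9,10}→2
  3 left: {3,4,10}→1  {4,9,10}→3  {7,8,9}→1  {8,9,10}→3
  4 left: {1,3,4,10}→1  {3,4,9,10}→4  {4,8,9,10}→6  {6,7,8,9}→1  {7,8,9,10}→4
  5 left: {1,3,4,9,10}→5  {3,4,8,9,10}→10  {4,7,8,9,10}→10  {5,6,7,8,9}→1  {6,7,8,9,10}→5
  6 left: {1,3,4,8,9,10}→15  {2,5,6,7,8,9}→1  {3,4,7,8,9,10}→20  {4,6,7,8,9,10}→15  {5,6,7,8,9,10}→6
  7 left: {0,2,5,6,7,8,9}→1  {1,3,4,7,8,9,10}→35  {2,5,6,7,8,9,10}→7  {3,4,6,7,8,9,10}→35  {4,5,6,7,8,9,10}→21
  8 left: {0,2,5,6,7,8,9,10}→8  {1,3,4,6,7,8,9,10}→70  {2,4,5,6,7,8,9,10}→28  {3,4,5,6,7,8,9,10}→56
  9 left: {0,2,4,5,6,7,8,9,10}→36  {1,3,4,5,6,7,8,9,10}→126  {2,3,4,5,6,7,8,9,10}→84
  placing 0:k first → 210 extensions
  placing 1:i first → 120 extensions
total linear extensions = 330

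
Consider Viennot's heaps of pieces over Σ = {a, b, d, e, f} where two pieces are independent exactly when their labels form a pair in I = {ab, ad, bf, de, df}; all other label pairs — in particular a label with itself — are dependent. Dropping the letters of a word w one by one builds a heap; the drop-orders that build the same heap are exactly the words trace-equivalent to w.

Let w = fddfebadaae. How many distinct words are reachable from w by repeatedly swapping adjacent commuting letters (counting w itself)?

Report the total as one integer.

0(f) covers ∅
1(d) covers ∅
2(d) covers 1:d
3(f) covers 0:f
4(e) covers 3:f
5(b) covers 2:d, 4:e
6(a) covers 4:e
7(d) covers 5:b
8(a) covers 6:a
9(a) covers 8:a
10(e) covers 5:b, 9:a
floor of heap: 0:f, 1:d
completions by unplaced set U, small U first (add the entries for U minus each lowest piece of U):
  |U|=1: {7}:1  {10}:1
  |U|=2: {7,10}:2  {9,10}:1
  |U|=3: {5,7,10}:2  {7,9,10}:3  {8,9,10}:1
  |U|=4: {2,5,7,10}:2  {5,7,9,10}:5  {6,8,9,10}:1  {7,8,9,10}:4
  |U|=5: {1,2,5,7,10}:2  {2,5,7,9,10}:7  {5,7,8,9,10}:9  {6,7,8,9,10}:5
  |U|=6: {1,2,5,7,9,10}:9  {2,5,7,8,9,10}:16  {5,6,7,8,9,10}:14
  |U|=7: {1,2,5,7,8,9,10}:25  {2,5,6,7,8,9,10}:30  {4,5,6,7,8,9,10}:14
  |U|=8: {1,2,5,6,7,8,9,10}:55  {2,4,5,6,7,8,9,10}:44  {3,4,5,6,7,8,9,10}:14
  |U|=9: {0,3,4,5,6,7,8,9,10}:14  {1,2,4,5,6,7,8,9,10}:99  {2,3,4,5,6,7,8,9,10}:58
  start at 0(f): 157
  start at 1(d): 72
sum over floor = 229

229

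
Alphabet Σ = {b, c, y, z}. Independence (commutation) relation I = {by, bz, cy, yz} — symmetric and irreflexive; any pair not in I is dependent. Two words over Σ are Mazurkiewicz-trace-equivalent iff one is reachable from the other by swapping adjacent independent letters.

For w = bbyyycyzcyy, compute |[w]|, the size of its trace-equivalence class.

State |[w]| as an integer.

462

0(b) covers ∅
1(b) covers 0:b
2(y) covers ∅
3(y) covers 2:y
4(y) covers 3:y
5(c) covers 1:b
6(y) covers 4:y
7(z) covers 5:c
8(c) covers 7:z
9(y) covers 6:y
10(y) covers 9:y
floor of heap: 0:b, 2:y
completions by unplaced set U, small U first (add the entries for U minus each lowest piece of U):
  |U|=1: {8}:1  {10}:1
  |U|=2: {7,8}:1  {8,10}:2  {9,10}:1
  |U|=3: {5,7,8}:1  {6,9,10}:1  {7,8,10}:3  {8,9,10}:3
  |U|=4: {1,5,7,8}:1  {4,6,9,10}:1  {5,7,8,10}:4  {6,8,9,10}:4  {7,8,9,10}:6
  |U|=5: {0,1,5,7,8}:1  {1,5,7,8,10}:5  {3,4,6,9,10}:1  {4,6,8,9,10}:5  {5,7,8,9,10}:10  {6,7,8,9,10}:10
  |U|=6: {0,1,5,7,8,10}:6  {1,5,7,8,9,10}:15  {2,3,4,6,9,10}:1  {3,4,6,8,9,10}:6  {4,6,7,8,9,10}:15  {5,6,7,8,9,10}:20
  |U|=7: {0,1,5,7,8,9,10}:21  {1,5,6,7,8,9,10}:35  {2,3,4,6,8,9,10}:7  {3,4,6,7,8,9,10}:21  {4,5,6,7,8,9,10}:35
  |U|=8: {0,1,5,6,7,8,9,10}:56  {1,4,5,6,7,8,9,10}:70  {2,3,4,6,7,8,9,10}:28  {3,4,5,6,7,8,9,10}:56
  |U|=9: {0,1,4,5,6,7,8,9,10}:126  {1,3,4,5,6,7,8,9,10}:126  {2,3,4,5,6,7,8,9,10}:84
  start at 0(b): 210
  start at 2(y): 252
sum over floor = 462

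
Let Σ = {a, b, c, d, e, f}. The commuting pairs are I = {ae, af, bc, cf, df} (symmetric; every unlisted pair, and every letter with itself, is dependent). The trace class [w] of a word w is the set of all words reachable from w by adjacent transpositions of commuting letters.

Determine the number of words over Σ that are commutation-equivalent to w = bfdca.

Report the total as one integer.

#0=b has no predecessor
#1=f depends on [0:b]
#2=d depends on [0:b]
#3=c depends on [2:d]
#4=a depends on [3:c]
sources: [0:b]
N(rest) = Σ N(rest − s) over sources s of rest; N(one piece) = 1:
  size 1 → [1]=1  [4]=1
  size 2 → [1,4]=2  [3,4]=1
  size 3 → [1,3,4]=3  [2,3,4]=1
  first=0(b) contributes 4

4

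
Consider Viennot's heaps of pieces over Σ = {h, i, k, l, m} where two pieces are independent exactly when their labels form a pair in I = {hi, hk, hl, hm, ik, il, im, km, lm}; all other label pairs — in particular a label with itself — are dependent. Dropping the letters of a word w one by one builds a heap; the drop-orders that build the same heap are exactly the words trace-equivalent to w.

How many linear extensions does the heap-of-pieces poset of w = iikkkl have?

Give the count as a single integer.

piece 0:i — minimal
piece 1:i rests on {0:i}
piece 2:k — minimal
piece 3:k rests on {2:k}
piece 4:k rests on {3:k}
piece 5:l rests on {4:k}
minimal pieces: {0:i, 2:k}
ways to finish when only these pieces remain (= sum over removing one remaining piece with nothing left below it):
  1 left: {1}→1  {5}→1
  2 left: {0,1}→1  {1,5}→2  {4,5}→1
  3 left: {0,1,5}→3  {1,4,5}→3  {3,4,5}→1
  4 left: {0,1,4,5}→6  {1,3,4,5}→4  {2,3,4,5}→1
  placing 0:i first → 5 extensions
  placing 2:k first → 10 extensions
total linear extensions = 15

15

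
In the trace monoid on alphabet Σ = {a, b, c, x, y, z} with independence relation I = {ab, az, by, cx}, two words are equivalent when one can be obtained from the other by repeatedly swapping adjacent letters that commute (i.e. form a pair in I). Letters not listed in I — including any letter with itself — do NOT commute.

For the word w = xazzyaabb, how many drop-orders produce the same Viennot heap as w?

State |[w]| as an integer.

piece 0:x — minimal
piece 1:a rests on {0:x}
piece 2:z rests on {0:x}
piece 3:z rests on {2:z}
piece 4:y rests on {1:a, 3:z}
piece 5:a rests on {4:y}
piece 6:a rests on {5:a}
piece 7:b rests on {3:z}
piece 8:b rests on {7:b}
minimal pieces: {0:x}
ways to finish when only these pieces remain (= sum over removing one remaining piece with nothing left below it):
  1 left: {6}→1  {8}→1
  2 left: {5,6}→1  {6,8}→2  {7,8}→1
  3 left: {4,5,6}→1  {5,6,8}→3  {6,7,8}→3
  4 left: {1,4,5,6}→1  {4,5,6,8}→4  {5,6,7,8}→6
  5 left: {1,4,5,6,8}→5  {4,5,6,7,8}→10
  6 left: {1,4,5,6,7,8}→15  {3,4,5,6,7,8}→10
  7 left: {1,3,4,5,6,7,8}→25  {2,3,4,5,6,7,8}→10
  placing 0:x first → 35 extensions

35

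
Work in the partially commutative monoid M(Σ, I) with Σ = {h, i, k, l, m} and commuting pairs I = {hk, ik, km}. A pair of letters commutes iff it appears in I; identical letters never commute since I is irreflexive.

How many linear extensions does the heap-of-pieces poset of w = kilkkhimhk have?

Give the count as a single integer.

70

0(k) covers ∅
1(i) covers ∅
2(l) covers 0:k, 1:i
3(k) covers 2:l
4(k) covers 3:k
5(h) covers 2:l
6(i) covers 5:h
7(m) covers 6:i
8(h) covers 7:m
9(k) covers 4:k
floor of heap: 0:k, 1:i
completions by unplaced set U, small U first (add the entries for U minus each lowest piece of U):
  |U|=1: {8}:1  {9}:1
  |U|=2: {4,9}:1  {7,8}:1  {8,9}:2
  |U|=3: {3,4,9}:1  {4,8,9}:3  {6,7,8}:1  {7,8,9}:3
  |U|=4: {3,4,8,9}:4  {4,7,8,9}:6  {5,6,7,8}:1  {6,7,8,9}:4
  |U|=5: {3,4,7,8,9}:10  {4,6,7,8,9}:10  {5,6,7,8,9}:5
  |U|=6: {3,4,6,7,8,9}:20  {4,5,6,7,8,9}:15
  |U|=7: {3,4,5,6,7,8,9}:35
  |U|=8: {2,3,4,5,6,7,8,9}:35
  start at 0(k): 35
  start at 1(i): 35
sum over floor = 70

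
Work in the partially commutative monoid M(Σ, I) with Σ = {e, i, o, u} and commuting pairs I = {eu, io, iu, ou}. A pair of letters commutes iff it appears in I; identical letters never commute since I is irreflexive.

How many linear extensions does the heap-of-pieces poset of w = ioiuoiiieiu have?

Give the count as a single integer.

1155

drop 0:i onto floor
drop 1:o onto floor
drop 2:i onto {0:i}
drop 3:u onto floor
drop 4:o onto {1:o}
drop 5:i onto {2:i}
drop 6:i onto {5:i}
drop 7:i onto {6:i}
drop 8:e onto {4:o, 7:i}
drop 9:i onto {8:e}
drop 10:u onto {3:u}
ground layer = {0:i, 1:o, 3:u}
drop-orders for the pieces not yet dropped (sum over which currently-grounded one goes next):
  1 to go: {9} 1  {10} 1
  2 to go: {3,10} 1  {8,9} 1  {9,10} 2
  3 to go: {3,9,10} 3  {4,8,9} 1  {7,8,9} 1  {8,9,10} 3
  4 to go: {1,4,8,9} 1  {3,8,9,10} 6  {4,7,8,9} 2  {4,8,9,10} 4  {6,7,8,9} 1  {7,8,9,10} 4
  5 to go: {1,4,7,8,9} 3  {1,4,8,9,10} 5  {3,4,8,9,10} 10  {3,7,8,9,10} 10  {4,6,7,8,9} 3  {4,7,8,9,10} 10  {5,6,7,8,9} 1  {6,7,8,9,10} 5
  6 to go: {1,3,4,8,9,10} 15  {1,4,6,7,8,9} 6  {1,4,7,8,9,10} 18  {2,5,6,7,8,9} 1  {3,4,7,8,9,10} 30  {3,6,7,8,9,10} 15  {4,5,6,7,8,9} 4  {4,6,7,8,9,10} 18  {5,6,7,8,9,10} 6
  7 to go: {0,2,5,6,7,8,9} 1  {1,3,4,7,8,9,10} 63  {1,4,5,6,7,8,9} 10  {1,4,6,7,8,9,10} 42  {2,4,5,6,7,8,9} 5  {2,5,6,7,8,9,10} 7  {3,4,6,7,8,9,10} 63  {3,5,6,7,8,9,10} 21  {4,5,6,7,8,9,10} 28
  8 to go: {0,2,4,5,6,7,8,9} 6  {0,2,5,6,7,8,9,10} 8  {1,2,4,5,6,7,8,9} 15  {1,3,4,6,7,8,9,10} 168  {1,4,5,6,7,8,9,10} 80  {2,3,5,6,7,8,9,10} 28  {2,4,5,6,7,8,9,10} 40  {3,4,5,6,7,8,9,10} 112
  9 to go: {0,1,2,4,5,6,7,8,9} 21  {0,2,3,5,6,7,8,9,10} 36  {0,2,4,5,6,7,8,9,10} 54  {1,2,4,5,6,7,8,9,10} 135  {1,3,4,5,6,7,8,9,10} 360  {2,3,4,5,6,7,8,9,10} 180
  if 0:i drops first: 675 orders
  if 1:o drops first: 270 orders
  if 3:u drops first: 210 orders
heap linearizations: 1155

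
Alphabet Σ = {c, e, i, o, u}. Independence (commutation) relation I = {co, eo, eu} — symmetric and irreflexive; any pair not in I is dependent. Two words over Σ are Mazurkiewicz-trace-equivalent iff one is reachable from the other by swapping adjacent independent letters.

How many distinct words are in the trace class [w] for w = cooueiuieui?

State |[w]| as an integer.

18

0(c) covers ∅
1(o) covers ∅
2(o) covers 1:o
3(u) covers 0:c, 2:o
4(e) covers 0:c
5(i) covers 3:u, 4:e
6(u) covers 5:i
7(i) covers 6:u
8(e) covers 7:i
9(u) covers 7:i
10(i) covers 8:e, 9:u
floor of heap: 0:c, 1:o
completions by unplaced set U, small U first (add the entries for U minus each lowest piece of U):
  |U|=1: {10}:1
  |U|=2: {8,10}:1  {9,10}:1
  |U|=3: {8,9,10}:2
  |U|=4: {7,8,9,10}:2
  |U|=5: {6,7,8,9,10}:2
  |U|=6: {5,6,7,8,9,10}:2
  |U|=7: {3,5,6,7,8,9,10}:2  {4,5,6,7,8,9,10}:2
  |U|=8: {2,3,5,6,7,8,9,10}:2  {3,4,5,6,7,8,9,10}:4
  |U|=9: {0,3,4,5,6,7,8,9,10}:4  {1,2,3,5,6,7,8,9,10}:2  {2,3,4,5,6,7,8,9,10}:6
  start at 0(c): 8
  start at 1(o): 10
sum over floor = 18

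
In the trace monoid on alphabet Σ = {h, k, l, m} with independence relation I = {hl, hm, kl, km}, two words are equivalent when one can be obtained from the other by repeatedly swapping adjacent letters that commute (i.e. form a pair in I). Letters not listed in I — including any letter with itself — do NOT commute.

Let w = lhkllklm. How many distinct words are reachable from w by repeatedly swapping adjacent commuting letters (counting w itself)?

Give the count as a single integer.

piece 0:l — minimal
piece 1:h — minimal
piece 2:k rests on {1:h}
piece 3:l rests on {0:l}
piece 4:l rests on {3:l}
piece 5:k rests on {2:k}
piece 6:l rests on {4:l}
piece 7:m rests on {6:l}
minimal pieces: {0:l, 1:h}
ways to finish when only these pieces remain (= sum over removing one remaining piece with nothing left below it):
  1 left: {5}→1  {7}→1
  2 left: {2,5}→1  {5,7}→2  {6,7}→1
  3 left: {1,2,5}→1  {2,5,7}→3  {4,6,7}→1  {5,6,7}→3
  4 left: {1,2,5,7}→4  {2,5,6,7}→6  {3,4,6,7}→1  {4,5,6,7}→4
  5 left: {0,3,4,6,7}→1  {1,2,5,6,7}→10  {2,4,5,6,7}→10  {3,4,5,6,7}→5
  6 left: {0,3,4,5,6,7}→6  {1,2,4,5,6,7}→20  {2,3,4,5,6,7}→15
  placing 0:l first → 35 extensions
  placing 1:h first → 21 extensions
total linear extensions = 56

56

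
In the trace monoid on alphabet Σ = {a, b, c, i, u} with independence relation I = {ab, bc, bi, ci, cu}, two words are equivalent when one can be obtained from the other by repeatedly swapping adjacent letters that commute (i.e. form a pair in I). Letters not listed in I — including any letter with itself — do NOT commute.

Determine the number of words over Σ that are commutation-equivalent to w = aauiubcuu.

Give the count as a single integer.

7

0(a) covers ∅
1(a) covers 0:a
2(u) covers 1:a
3(i) covers 2:u
4(u) covers 3:i
5(b) covers 4:u
6(c) covers 1:a
7(u) covers 5:b
8(u) covers 7:u
floor of heap: 0:a
completions by unplaced set U, small U first (add the entries for U minus each lowest piece of U):
  |U|=1: {6}:1  {8}:1
  |U|=2: {6,8}:2  {7,8}:1
  |U|=3: {5,7,8}:1  {6,7,8}:3
  |U|=4: {4,5,7,8}:1  {5,6,7,8}:4
  |U|=5: {3,4,5,7,8}:1  {4,5,6,7,8}:5
  |U|=6: {2,3,4,5,7,8}:1  {3,4,5,6,7,8}:6
  |U|=7: {2,3,4,5,6,7,8}:7
  start at 0(a): 7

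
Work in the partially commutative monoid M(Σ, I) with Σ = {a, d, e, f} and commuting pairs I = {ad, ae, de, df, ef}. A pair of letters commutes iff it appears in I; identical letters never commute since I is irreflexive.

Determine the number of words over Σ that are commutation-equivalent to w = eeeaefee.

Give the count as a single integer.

piece 0:e — minimal
piece 1:e rests on {0:e}
piece 2:e rests on {1:e}
piece 3:a — minimal
piece 4:e rests on {2:e}
piece 5:f rests on {3:a}
piece 6:e rests on {4:e}
piece 7:e rests on {6:e}
minimal pieces: {0:e, 3:a}
ways to finish when only these pieces remain (= sum over removing one remaining piece with nothing left below it):
  1 left: {5}→1  {7}→1
  2 left: {3,5}→1  {5,7}→2  {6,7}→1
  3 left: {3,5,7}→3  {4,6,7}→1  {5,6,7}→3
  4 left: {2,4,6,7}→1  {3,5,6,7}→6  {4,5,6,7}→4
  5 left: {1,2,4,6,7}→1  {2,4,5,6,7}→5  {3,4,5,6,7}→10
  6 left: {0,1,2,4,6,7}→1  {1,2,4,5,6,7}→6  {2,3,4,5,6,7}→15
  placing 0:e first → 21 extensions
  placing 3:a first → 7 extensions
total linear extensions = 28

28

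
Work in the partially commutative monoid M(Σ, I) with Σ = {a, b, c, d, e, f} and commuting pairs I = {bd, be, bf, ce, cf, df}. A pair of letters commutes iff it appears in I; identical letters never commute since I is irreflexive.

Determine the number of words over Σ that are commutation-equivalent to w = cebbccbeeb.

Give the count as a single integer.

#0=c has no predecessor
#1=e has no predecessor
#2=b depends on [0:c]
#3=b depends on [2:b]
#4=c depends on [3:b]
#5=c depends on [4:c]
#6=b depends on [5:c]
#7=e depends on [1:e]
#8=e depends on [7:e]
#9=b depends on [6:b]
sources: [0:c, 1:e]
N(rest) = Σ N(rest − s) over sources s of rest; N(one piece) = 1:
  size 1 → [8]=1  [9]=1
  size 2 → [6,9]=1  [7,8]=1  [8,9]=2
  size 3 → [1,7,8]=1  [5,6,9]=1  [6,8,9]=3  [7,8,9]=3
  size 4 → [1,7,8,9]=4  [4,5,6,9]=1  [5,6,8,9]=4  [6,7,8,9]=6
  size 5 → [1,6,7,8,9]=10  [3,4,5,6,9]=1  [4,5,6,8,9]=5  [5,6,7,8,9]=10
  size 6 → [1,5,6,7,8,9]=20  [2,3,4,5,6,9]=1  [3,4,5,6,8,9]=6  [4,5,6,7,8,9]=15
  size 7 → [0,2,3,4,5,6,9]=1  [1,4,5,6,7,8,9]=35  [2,3,4,5,6,8,9]=7  [3,4,5,6,7,8,9]=21
  size 8 → [0,2,3,4,5,6,8,9]=8  [1,3,4,5,6,7,8,9]=56  [2,3,4,5,6,7,8,9]=28
  first=0(c) contributes 84
  first=1(e) contributes 36
|[w]| = 120

120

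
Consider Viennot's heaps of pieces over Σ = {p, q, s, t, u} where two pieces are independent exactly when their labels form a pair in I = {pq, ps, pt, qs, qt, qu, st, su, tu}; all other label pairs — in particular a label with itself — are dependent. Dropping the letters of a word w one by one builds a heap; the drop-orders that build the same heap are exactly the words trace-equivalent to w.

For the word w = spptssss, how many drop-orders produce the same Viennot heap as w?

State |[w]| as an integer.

168

0(s) covers ∅
1(p) covers ∅
2(p) covers 1:p
3(t) covers ∅
4(s) covers 0:s
5(s) covers 4:s
6(s) covers 5:s
7(s) covers 6:s
floor of heap: 0:s, 1:p, 3:t
completions by unplaced set U, small U first (add the entries for U minus each lowest piece of U):
  |U|=1: {2}:1  {3}:1  {7}:1
  |U|=2: {1,2}:1  {2,3}:2  {2,7}:2  {3,7}:2  {6,7}:1
  |U|=3: {1,2,3}:3  {1,2,7}:3  {2,3,7}:6  {2,6,7}:3  {3,6,7}:3  {5,6,7}:1
  |U|=4: {1,2,3,7}:12  {1,2,6,7}:6  {2,3,6,7}:12  {2,5,6,7}:4  {3,5,6,7}:4  {4,5,6,7}:1
  |U|=5: {0,4,5,6,7}:1  {1,2,3,6,7}:30  {1,2,5,6,7}:10  {2,3,5,6,7}:20  {2,4,5,6,7}:5  {3,4,5,6,7}:5
  |U|=6: {0,2,4,5,6,7}:6  {0,3,4,5,6,7}:6  {1,2,3,5,6,7}:60  {1,2,4,5,6,7}:15  {2,3,4,5,6,7}:30
  start at 0(s): 105
  start at 1(p): 42
  start at 3(t): 21
sum over floor = 168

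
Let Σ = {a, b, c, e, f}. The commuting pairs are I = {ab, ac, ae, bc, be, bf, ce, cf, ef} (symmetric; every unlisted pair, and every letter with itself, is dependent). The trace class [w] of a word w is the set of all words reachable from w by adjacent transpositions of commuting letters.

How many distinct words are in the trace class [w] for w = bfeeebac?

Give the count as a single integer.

0(b) covers ∅
1(f) covers ∅
2(e) covers ∅
3(e) covers 2:e
4(e) covers 3:e
5(b) covers 0:b
6(a) covers 1:f
7(c) covers ∅
floor of heap: 0:b, 1:f, 2:e, 7:c
completions by unplaced set U, small U first (add the entries for U minus each lowest piece of U):
  |U|=1: {4}:1  {5}:1  {6}:1  {7}:1
  |U|=2: {0,5}:1  {1,6}:1  {3,4}:1  {4,5}:2  {4,6}:2  {4,7}:2  {5,6}:2  {5,7}:2  {6,7}:2
  |U|=3: {0,4,5}:3  {0,5,6}:3  {0,5,7}:3  {1,4,6}:3  {1,5,6}:3  {1,6,7}:3  {2,3,4}:1  {3,4,5}:3  {3,4,6}:3  {3,4,7}:3  {4,5,6}:6  {4,5,7}:6  {4,6,7}:6  {5,6,7}:6
  |U|=4: {0,1,5,6}:6  {0,3,4,5}:6  {0,4,5,6}:12  {0,4,5,7}:12  {0,5,6,7}:12  {1,3,4,6}:6  {1,4,5,6}:12  {1,4,6,7}:12  {1,5,6,7}:12  {2,3,4,5}:4  {2,3,4,6}:4  {2,3,4,7}:4  {3,4,5,6}:12  {3,4,5,7}:12  {3,4,6,7}:12  {4,5,6,7}:24
  |U|=5: {0,1,4,5,6}:30  {0,1,5,6,7}:30  {0,2,3,4,5}:10  {0,3,4,5,6}:30  {0,3,4,5,7}:30  {0,4,5,6,7}:60  {1,2,3,4,6}:10  {1,3,4,5,6}:30  {1,3,4,6,7}:30  {1,4,5,6,7}:60  {2,3,4,5,6}:20  {2,3,4,5,7}:20  {2,3,4,6,7}:20  {3,4,5,6,7}:60
  |U|=6: {0,1,3,4,5,6}:90  {0,1,4,5,6,7}:180  {0,2,3,4,5,6}:60  {0,2,3,4,5,7}:60  {0,3,4,5,6,7}:180  {1,2,3,4,5,6}:60  {1,2,3,4,6,7}:60  {1,3,4,5,6,7}:180  {2,3,4,5,6,7}:120
  start at 0(b): 420
  start at 1(f): 420
  start at 2(e): 630
  start at 7(c): 210
sum over floor = 1680

1680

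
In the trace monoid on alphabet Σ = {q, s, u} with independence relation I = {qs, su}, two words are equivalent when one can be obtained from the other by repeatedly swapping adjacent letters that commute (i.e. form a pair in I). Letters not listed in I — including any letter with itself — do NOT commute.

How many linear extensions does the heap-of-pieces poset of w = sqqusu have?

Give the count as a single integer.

15

0(s) covers ∅
1(q) covers ∅
2(q) covers 1:q
3(u) covers 2:q
4(s) covers 0:s
5(u) covers 3:u
floor of heap: 0:s, 1:q
completions by unplaced set U, small U first (add the entries for U minus each lowest piece of U):
  |U|=1: {4}:1  {5}:1
  |U|=2: {0,4}:1  {3,5}:1  {4,5}:2
  |U|=3: {0,4,5}:3  {2,3,5}:1  {3,4,5}:3
  |U|=4: {0,3,4,5}:6  {1,2,3,5}:1  {2,3,4,5}:4
  start at 0(s): 5
  start at 1(q): 10
sum over floor = 15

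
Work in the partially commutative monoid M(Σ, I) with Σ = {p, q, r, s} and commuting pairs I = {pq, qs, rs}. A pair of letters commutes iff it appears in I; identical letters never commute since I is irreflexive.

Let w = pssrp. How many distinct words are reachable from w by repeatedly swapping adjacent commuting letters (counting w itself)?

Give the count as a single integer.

0(p) covers ∅
1(s) covers 0:p
2(s) covers 1:s
3(r) covers 0:p
4(p) covers 2:s, 3:r
floor of heap: 0:p
completions by unplaced set U, small U first (add the entries for U minus each lowest piece of U):
  |U|=1: {4}:1
  |U|=2: {2,4}:1  {3,4}:1
  |U|=3: {1,2,4}:1  {2,3,4}:2
  start at 0(p): 3

3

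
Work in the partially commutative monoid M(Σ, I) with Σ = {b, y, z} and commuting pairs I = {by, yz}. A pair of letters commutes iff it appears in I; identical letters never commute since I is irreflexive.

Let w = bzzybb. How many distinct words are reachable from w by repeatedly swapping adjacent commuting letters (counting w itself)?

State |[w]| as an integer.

#0=b has no predecessor
#1=z depends on [0:b]
#2=z depends on [1:z]
#3=y has no predecessor
#4=b depends on [2:z]
#5=b depends on [4:b]
sources: [0:b, 3:y]
N(rest) = Σ N(rest − s) over sources s of rest; N(one piece) = 1:
  size 1 → [3]=1  [5]=1
  size 2 → [3,5]=2  [4,5]=1
  size 3 → [2,4,5]=1  [3,4,5]=3
  size 4 → [1,2,4,5]=1  [2,3,4,5]=4
  first=0(b) contributes 5
  first=3(y) contributes 1
|[w]| = 6

6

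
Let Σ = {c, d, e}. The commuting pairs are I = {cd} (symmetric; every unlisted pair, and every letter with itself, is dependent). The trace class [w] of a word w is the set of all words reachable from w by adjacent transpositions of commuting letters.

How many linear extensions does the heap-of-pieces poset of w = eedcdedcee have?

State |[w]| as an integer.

piece 0:e — minimal
piece 1:e rests on {0:e}
piece 2:d rests on {1:e}
piece 3:c rests on {1:e}
piece 4:d rests on {2:d}
piece 5:e rests on {3:c, 4:d}
piece 6:d rests on {5:e}
piece 7:c rests on {5:e}
piece 8:e rests on {6:d, 7:c}
piece 9:e rests on {8:e}
minimal pieces: {0:e}
ways to finish when only these pieces remain (= sum over removing one remaining piece with nothing left below it):
  1 left: {9}→1
  2 left: {8,9}→1
  3 left: {6,8,9}→1  {7,8,9}→1
  4 left: {6,7,8,9}→2
  5 left: {5,6,7,8,9}→2
  6 left: {3,5,6,7,8,9}→2  {4,5,6,7,8,9}→2
  7 left: {2,4,5,6,7,8,9}→2  {3,4,5,6,7,8,9}→4
  8 left: {2,3,4,5,6,7,8,9}→6
  placing 0:e first → 6 extensions

6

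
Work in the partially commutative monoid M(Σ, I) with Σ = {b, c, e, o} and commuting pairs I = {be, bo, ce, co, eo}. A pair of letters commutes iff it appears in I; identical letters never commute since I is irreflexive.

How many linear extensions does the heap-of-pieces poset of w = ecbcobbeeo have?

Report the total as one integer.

2520

piece 0:e — minimal
piece 1:c — minimal
piece 2:b rests on {1:c}
piece 3:c rests on {2:b}
piece 4:o — minimal
piece 5:b rests on {3:c}
piece 6:b rests on {5:b}
piece 7:e rests on {0:e}
piece 8:e rests on {7:e}
piece 9:o rests on {4:o}
minimal pieces: {0:e, 1:c, 4:o}
ways to finish when only these pieces remain (= sum over removing one remaining piece with nothing left below it):
  1 left: {6}→1  {8}→1  {9}→1
  2 left: {4,9}→1  {5,6}→1  {6,8}→2  {6,9}→2  {7,8}→1  {8,9}→2
  3 left: {0,7,8}→1  {3,5,6}→1  {4,6,9}→3  {4,8,9}→3  {5,6,8}→3  {5,6,9}→3  {6,7,8}→3  {6,8,9}→6  {7,8,9}→3
  4 left: {0,6,7,8}→4  {0,7,8,9}→4  {2,3,5,6}→1  {3,5,6,8}→4  {3,5,6,9}→4  {4,5,6,9}→6  {4,6,8,9}→12  {4,7,8,9}→6  {5,6,7,8}→6  {5,6,8,9}→12  {6,7,8,9}→12
  5 left: {0,4,7,8,9}→10  {0,5,6,7,8}→10  {0,6,7,8,9}→20  {1,2,3,5,6}→1  {2,3,5,6,8}→5  {2,3,5,6,9}→5  {3,4,5,6,9}→10  {3,5,6,7,8}→10  {3,5,6,8,9}→20  {4,5,6,8,9}→30  {4,6,7,8,9}→30  {5,6,7,8,9}→30
  6 left: {0,3,5,6,7,8}→20  {0,4,6,7,8,9}→60  {0,5,6,7,8,9}→60  {1,2,3,5,6,8}→6  {1,2,3,5,6,9}→6  {2,3,4,5,6,9}→15  {2,3,5,6,7,8}→15  {2,3,5,6,8,9}→30  {3,4,5,6,8,9}→60  {3,5,6,7,8,9}→60  {4,5,6,7,8,9}→90
  7 left: {0,2,3,5,6,7,8}→35  {0,3,5,6,7,8,9}→140  {0,4,5,6,7,8,9}→210  {1,2,3,4,5,6,9}→21  {1,2,3,5,6,7,8}→21  {1,2,3,5,6,8,9}→42  {2,3,4,5,6,8,9}→105  {2,3,5,6,7,8,9}→105  {3,4,5,6,7,8,9}→210
  8 left: {0,1,2,3,5,6,7,8}→56  {0,2,3,5,6,7,8,9}→280  {0,3,4,5,6,7,8,9}→560  {1,2,3,4,5,6,8,9}→168  {1,2,3,5,6,7,8,9}→168  {2,3,4,5,6,7,8,9}→420
  placing 0:e first → 756 extensions
  placing 1:c first → 1260 extensions
  placing 4:o first → 504 extensions
total linear extensions = 2520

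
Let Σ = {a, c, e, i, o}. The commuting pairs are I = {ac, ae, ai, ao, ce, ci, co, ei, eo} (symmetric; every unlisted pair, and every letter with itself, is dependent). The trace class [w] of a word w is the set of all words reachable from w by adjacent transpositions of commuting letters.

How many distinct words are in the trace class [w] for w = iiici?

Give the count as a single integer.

piece 0:i — minimal
piece 1:i rests on {0:i}
piece 2:i rests on {1:i}
piece 3:c — minimal
piece 4:i rests on {2:i}
minimal pieces: {0:i, 3:c}
ways to finish when only these pieces remain (= sum over removing one remaining piece with nothing left below it):
  1 left: {3}→1  {4}→1
  2 left: {2,4}→1  {3,4}→2
  3 left: {1,2,4}→1  {2,3,4}→3
  placing 0:i first → 4 extensions
  placing 3:c first → 1 extensions
total linear extensions = 5

5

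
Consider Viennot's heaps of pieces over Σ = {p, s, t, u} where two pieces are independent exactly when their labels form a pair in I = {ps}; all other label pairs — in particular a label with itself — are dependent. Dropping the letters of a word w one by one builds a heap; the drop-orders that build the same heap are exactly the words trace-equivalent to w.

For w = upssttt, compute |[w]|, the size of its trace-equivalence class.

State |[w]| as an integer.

3

drop 0:u onto floor
drop 1:p onto {0:u}
drop 2:s onto {0:u}
drop 3:s onto {2:s}
drop 4:t onto {1:p, 3:s}
drop 5:t onto {4:t}
drop 6:t onto {5:t}
ground layer = {0:u}
drop-orders for the pieces not yet dropped (sum over which currently-grounded one goes next):
  1 to go: {6} 1
  2 to go: {5,6} 1
  3 to go: {4,5,6} 1
  4 to go: {1,4,5,6} 1  {3,4,5,6} 1
  5 to go: {1,3,4,5,6} 2  {2,3,4,5,6} 1
  if 0:u drops first: 3 orders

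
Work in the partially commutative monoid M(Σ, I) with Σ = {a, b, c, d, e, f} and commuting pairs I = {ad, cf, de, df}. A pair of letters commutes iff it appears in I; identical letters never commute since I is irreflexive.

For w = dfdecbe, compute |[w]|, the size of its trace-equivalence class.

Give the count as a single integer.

6

#0=d has no predecessor
#1=f has no predecessor
#2=d depends on [0:d]
#3=e depends on [1:f]
#4=c depends on [2:d, 3:e]
#5=b depends on [4:c]
#6=e depends on [5:b]
sources: [0:d, 1:f]
N(rest) = Σ N(rest − s) over sources s of rest; N(one piece) = 1:
  size 1 → [6]=1
  size 2 → [5,6]=1
  size 3 → [4,5,6]=1
  size 4 → [2,4,5,6]=1  [3,4,5,6]=1
  size 5 → [0,2,4,5,6]=1  [1,3,4,5,6]=1  [2,3,4,5,6]=2
  first=0(d) contributes 3
  first=1(f) contributes 3
|[w]| = 6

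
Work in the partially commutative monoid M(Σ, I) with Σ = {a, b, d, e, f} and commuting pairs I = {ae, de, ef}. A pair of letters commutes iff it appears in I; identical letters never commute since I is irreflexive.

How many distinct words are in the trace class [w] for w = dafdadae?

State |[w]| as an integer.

#0=d has no predecessor
#1=a depends on [0:d]
#2=f depends on [1:a]
#3=d depends on [2:f]
#4=a depends on [3:d]
#5=d depends on [4:a]
#6=a depends on [5:d]
#7=e has no predecessor
sources: [0:d, 7:e]
N(rest) = Σ N(rest − s) over sources s of rest; N(one piece) = 1:
  size 1 → [6]=1  [7]=1
  size 2 → [5,6]=1  [6,7]=2
  size 3 → [4,5,6]=1  [5,6,7]=3
  size 4 → [3,4,5,6]=1  [4,5,6,7]=4
  size 5 → [2,3,4,5,6]=1  [3,4,5,6,7]=5
  size 6 → [1,2,3,4,5,6]=1  [2,3,4,5,6,7]=6
  first=0(d) contributes 7
  first=7(e) contributes 1
|[w]| = 8

8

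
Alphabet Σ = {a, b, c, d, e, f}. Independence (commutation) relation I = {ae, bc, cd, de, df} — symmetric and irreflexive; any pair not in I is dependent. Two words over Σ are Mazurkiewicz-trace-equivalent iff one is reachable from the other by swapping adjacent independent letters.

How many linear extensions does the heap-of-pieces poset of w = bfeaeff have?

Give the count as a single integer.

piece 0:b — minimal
piece 1:f rests on {0:b}
piece 2:e rests on {1:f}
piece 3:a rests on {1:f}
piece 4:e rests on {2:e}
piece 5:f rests on {3:a, 4:e}
piece 6:f rests on {5:f}
minimal pieces: {0:b}
ways to finish when only these pieces remain (= sum over removing one remaining piece with nothing left below it):
  1 left: {6}→1
  2 left: {5,6}→1
  3 left: {3,5,6}→1  {4,5,6}→1
  4 left: {2,4,5,6}→1  {3,4,5,6}→2
  5 left: {2,3,4,5,6}→3
  placing 0:b first → 3 extensions

3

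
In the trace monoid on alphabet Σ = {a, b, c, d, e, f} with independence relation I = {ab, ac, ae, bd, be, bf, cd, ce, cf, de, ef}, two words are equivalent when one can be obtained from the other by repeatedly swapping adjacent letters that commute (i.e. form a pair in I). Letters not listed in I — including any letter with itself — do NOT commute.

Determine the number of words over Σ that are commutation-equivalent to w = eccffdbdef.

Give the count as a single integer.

2520

#0=e has no predecessor
#1=c has no predecessor
#2=c depends on [1:c]
#3=f has no predecessor
#4=f depends on [3:f]
#5=d depends on [4:f]
#6=b depends on [2:c]
#7=d depends on [5:d]
#8=e depends on [0:e]
#9=f depends on [7:d]
sources: [0:e, 1:c, 3:f]
N(rest) = Σ N(rest − s) over sources s of rest; N(one piece) = 1:
  size 1 → [6]=1  [8]=1  [9]=1
  size 2 → [0,8]=1  [2,6]=1  [6,8]=2  [6,9]=2  [7,9]=1  [8,9]=2
  size 3 → [0,6,8]=3  [0,8,9]=3  [1,2,6]=1  [2,6,8]=3  [2,6,9]=3  [5,7,9]=1  [6,7,9]=3  [6,8,9]=6  [7,8,9]=3
  size 4 → [0,2,6,8]=6  [0,6,8,9]=12  [0,7,8,9]=6  [1,2,6,8]=4  [1,2,6,9]=4  [2,6,7,9]=6  [2,6,8,9]=12  [4,5,7,9]=1  [5,6,7,9]=4  [5,7,8,9]=4  [6,7,8,9]=12
  size 5 → [0,1,2,6,8]=10  [0,2,6,8,9]=30  [0,5,7,8,9]=10  [0,6,7,8,9]=30  [1,2,6,7,9]=10  [1,2,6,8,9]=20  [2,5,6,7,9]=10  [2,6,7,8,9]=30  [3,4,5,7,9]=1  [4,5,6,7,9]=5  [4,5,7,8,9]=5  [5,6,7,8,9]=20
  size 6 → [0,1,2,6,8,9]=60  [0,2,6,7,8,9]=90  [0,4,5,7,8,9]=15  [0,5,6,7,8,9]=60  [1,2,5,6,7,9]=20  [1,2,6,7,8,9]=60  [2,4,5,6,7,9]=15  [2,5,6,7,8,9]=60  [3,4,5,6,7,9]=6  [3,4,5,7,8,9]=6  [4,5,6,7,8,9]=30
  size 7 → [0,1,2,6,7,8,9]=210  [0,2,5,6,7,8,9]=210  [0,3,4,5,7,8,9]=21  [0,4,5,6,7,8,9]=105  [1,2,4,5,6,7,9]=35  [1,2,5,6,7,8,9]=140  [2,3,4,5,6,7,9]=21  [2,4,5,6,7,8,9]=105  [3,4,5,6,7,8,9]=42
  size 8 → [0,1,2,5,6,7,8,9]=560  [0,2,4,5,6,7,8,9]=420  [0,3,4,5,6,7,8,9]=168  [1,2,3,4,5,6,7,9]=56  [1,2,4,5,6,7,8,9]=280  [2,3,4,5,6,7,8,9]=168
  first=0(e) contributes 504
  first=1(c) contributes 756
  first=3(f) contributes 1260
|[w]| = 2520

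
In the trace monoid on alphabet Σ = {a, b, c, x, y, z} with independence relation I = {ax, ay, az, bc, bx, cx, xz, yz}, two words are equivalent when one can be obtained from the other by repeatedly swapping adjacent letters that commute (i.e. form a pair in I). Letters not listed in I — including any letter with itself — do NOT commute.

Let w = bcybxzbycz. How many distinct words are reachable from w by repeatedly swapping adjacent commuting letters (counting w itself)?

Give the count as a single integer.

0(b) covers ∅
1(c) covers ∅
2(y) covers 0:b, 1:c
3(b) covers 2:y
4(x) covers 2:y
5(z) covers 3:b
6(b) covers 5:z
7(y) covers 4:x, 6:b
8(c) covers 7:y
9(z) covers 8:c
floor of heap: 0:b, 1:c
completions by unplaced set U, small U first (add the entries for U minus each lowest piece of U):
  |U|=1: {9}:1
  |U|=2: {8,9}:1
  |U|=3: {7,8,9}:1
  |U|=4: {4,7,8,9}:1  {6,7,8,9}:1
  |U|=5: {4,6,7,8,9}:2  {5,6,7,8,9}:1
  |U|=6: {3,5,6,7,8,9}:1  {4,5,6,7,8,9}:3
  |U|=7: {3,4,5,6,7,8,9}:4
  |U|=8: {2,3,4,5,6,7,8,9}:4
  start at 0(b): 4
  start at 1(c): 4
sum over floor = 8

8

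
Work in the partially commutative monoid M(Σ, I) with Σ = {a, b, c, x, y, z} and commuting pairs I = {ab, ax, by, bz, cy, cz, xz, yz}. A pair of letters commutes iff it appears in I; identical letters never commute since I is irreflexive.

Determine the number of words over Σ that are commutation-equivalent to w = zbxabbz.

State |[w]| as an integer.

#0=z has no predecessor
#1=b has no predecessor
#2=x depends on [1:b]
#3=a depends on [0:z]
#4=b depends on [2:x]
#5=b depends on [4:b]
#6=z depends on [3:a]
sources: [0:z, 1:b]
N(rest) = Σ N(rest − s) over sources s of rest; N(one piece) = 1:
  size 1 → [5]=1  [6]=1
  size 2 → [3,6]=1  [4,5]=1  [5,6]=2
  size 3 → [0,3,6]=1  [2,4,5]=1  [3,5,6]=3  [4,5,6]=3
  size 4 → [0,3,5,6]=4  [1,2,4,5]=1  [2,4,5,6]=4  [3,4,5,6]=6
  size 5 → [0,3,4,5,6]=10  [1,2,4,5,6]=5  [2,3,4,5,6]=10
  first=0(z) contributes 15
  first=1(b) contributes 20
|[w]| = 35

35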